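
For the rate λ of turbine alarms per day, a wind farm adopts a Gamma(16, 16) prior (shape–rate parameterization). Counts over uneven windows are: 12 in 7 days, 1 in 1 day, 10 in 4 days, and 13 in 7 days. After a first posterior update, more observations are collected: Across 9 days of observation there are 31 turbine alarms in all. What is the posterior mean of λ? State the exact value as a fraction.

83/44

Total count: 12 + 1 + 10 + 13 = 36.
Total exposure: 7 + 1 + 4 + 7 = 19 days.
After the first batch: Gamma(16 + 36, 16 + 19) = Gamma(52, 35).
Total count 31 over total exposure 9 days.
After the second batch: Gamma(52 + 31, 35 + 9) = Gamma(83, 44).
Posterior mean = α'/β' = 83/44.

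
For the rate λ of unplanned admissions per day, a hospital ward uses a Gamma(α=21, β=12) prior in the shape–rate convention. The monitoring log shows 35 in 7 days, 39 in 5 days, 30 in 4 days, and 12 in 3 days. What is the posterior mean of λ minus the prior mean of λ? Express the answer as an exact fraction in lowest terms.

331/124

Total count: 35 + 39 + 30 + 12 = 116.
Total exposure: 7 + 5 + 4 + 3 = 19 days.
Posterior: α' = 21 + 116 = 137, β' = 12 + 19 = 31.
Posterior mean = 137/31 = 137/31; prior mean = 21/12 = 7/4. Difference = 137/31 − 7/4 = 331/124.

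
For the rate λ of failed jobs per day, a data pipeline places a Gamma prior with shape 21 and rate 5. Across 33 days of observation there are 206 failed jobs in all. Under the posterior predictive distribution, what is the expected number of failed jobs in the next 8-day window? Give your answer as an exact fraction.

908/19

Total count 206 over total exposure 33 days.
Posterior: α' = 21 + 206 = 227, β' = 5 + 33 = 38.
Predictive mean over an 8-day window = T·E[λ|data] = 8·227/38 = 908/19.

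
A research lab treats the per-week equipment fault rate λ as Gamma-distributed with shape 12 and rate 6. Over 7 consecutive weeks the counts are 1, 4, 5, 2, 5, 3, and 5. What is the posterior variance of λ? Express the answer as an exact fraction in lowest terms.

37/169

Total count: 1 + 4 + 5 + 2 + 5 + 3 + 5 = 25.
Total exposure: 7 weeks.
Posterior: α' = 12 + 25 = 37, β' = 6 + 7 = 13.
Posterior variance = α'/β'² = 37/169.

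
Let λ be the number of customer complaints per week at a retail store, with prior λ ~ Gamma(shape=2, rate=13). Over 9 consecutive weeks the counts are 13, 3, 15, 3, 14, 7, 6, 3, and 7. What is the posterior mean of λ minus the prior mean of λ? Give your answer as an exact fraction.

Total count: 13 + 3 + 15 + 3 + 14 + 7 + 6 + 3 + 7 = 71.
Total exposure: 9 weeks.
By Gamma–Poisson conjugacy, the posterior is Gamma(α + Σx, β + Σt) = Gamma(2 + 71, 13 + 9) = Gamma(73, 22).
Posterior mean = 73/22 = 73/22; prior mean = 2/13 = 2/13. Difference = 73/22 − 2/13 = 905/286.

905/286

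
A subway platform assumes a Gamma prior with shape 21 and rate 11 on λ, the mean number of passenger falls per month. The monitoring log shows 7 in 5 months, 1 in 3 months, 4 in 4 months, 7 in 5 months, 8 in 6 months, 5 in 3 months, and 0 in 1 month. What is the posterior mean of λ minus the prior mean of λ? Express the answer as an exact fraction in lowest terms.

-215/418

Total count: 7 + 1 + 4 + 7 + 8 + 5 + 0 = 32.
Total exposure: 5 + 3 + 4 + 5 + 6 + 3 + 1 = 27 months.
Conjugate update: add total count to the shape and total exposure to the rate, giving Gamma(53, 38).
Posterior mean = 53/38 = 53/38; prior mean = 21/11 = 21/11. Difference = 53/38 − 21/11 = -215/418.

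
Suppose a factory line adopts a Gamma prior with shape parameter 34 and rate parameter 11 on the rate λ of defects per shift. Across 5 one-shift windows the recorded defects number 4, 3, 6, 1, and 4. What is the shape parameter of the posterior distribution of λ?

52

Total count: 4 + 3 + 6 + 1 + 4 = 18.
Total exposure: 5 shifts.
Conjugate update: add total count to the shape and total exposure to the rate, giving Gamma(52, 16).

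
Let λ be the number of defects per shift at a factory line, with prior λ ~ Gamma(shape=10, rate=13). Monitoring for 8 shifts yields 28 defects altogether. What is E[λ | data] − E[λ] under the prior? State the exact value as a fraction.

284/273

Total count 28 over total exposure 8 shifts.
The Gamma prior is conjugate for the Poisson rate, so λ | data ~ Gamma(10+28, 13+8) = Gamma(38, 21).
Posterior mean = 38/21 = 38/21; prior mean = 10/13 = 10/13. Difference = 38/21 − 10/13 = 284/273.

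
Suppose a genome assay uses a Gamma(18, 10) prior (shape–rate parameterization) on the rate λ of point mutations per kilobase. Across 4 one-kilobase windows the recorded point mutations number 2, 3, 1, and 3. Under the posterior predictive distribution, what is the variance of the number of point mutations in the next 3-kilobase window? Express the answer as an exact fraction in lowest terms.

1377/196

Total count: 2 + 3 + 1 + 3 = 9.
Total exposure: 4 kilobases.
By Gamma–Poisson conjugacy, the posterior is Gamma(α + Σx, β + Σt) = Gamma(18 + 9, 10 + 4) = Gamma(27, 14).
The posterior predictive for a window of length T is Negative Binomial with variance T·α'·(β'+T)/β'² = 3·27·17/196 = 1377/196.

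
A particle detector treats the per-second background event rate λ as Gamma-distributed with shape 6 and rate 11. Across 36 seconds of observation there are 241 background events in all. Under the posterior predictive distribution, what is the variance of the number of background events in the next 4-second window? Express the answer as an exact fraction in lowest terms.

Total count 241 over total exposure 36 seconds.
Gamma(α, β) with Poisson data over total exposure Σt gives posterior Gamma(α+Σx, β+Σt) = Gamma(247, 47).
The posterior predictive for a window of length T is Negative Binomial with variance T·α'·(β'+T)/β'² = 4·247·51/2209 = 50388/2209.

50388/2209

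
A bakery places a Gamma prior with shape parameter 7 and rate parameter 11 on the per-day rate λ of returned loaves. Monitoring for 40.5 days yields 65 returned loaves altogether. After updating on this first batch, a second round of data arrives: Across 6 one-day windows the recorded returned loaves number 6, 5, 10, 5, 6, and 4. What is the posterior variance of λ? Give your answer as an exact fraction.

Total count 65 over total exposure 40.5 days.
After the first batch: Gamma(7 + 65, 11 + 40.5) = Gamma(72, 103/2).
Total count: 6 + 5 + 10 + 5 + 6 + 4 = 36.
Total exposure: 6 days.
After the second batch: Gamma(72 + 36, 103/2 + 6) = Gamma(108, 115/2).
Posterior variance = α'/β'² = 108/(13225/4) = 432/13225.

432/13225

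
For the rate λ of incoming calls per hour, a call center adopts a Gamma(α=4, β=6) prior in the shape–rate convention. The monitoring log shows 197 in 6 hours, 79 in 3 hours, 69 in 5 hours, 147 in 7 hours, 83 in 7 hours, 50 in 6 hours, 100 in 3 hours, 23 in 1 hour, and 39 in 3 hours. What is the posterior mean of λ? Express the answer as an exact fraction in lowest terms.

791/47

Total count: 197 + 79 + 69 + 147 + 83 + 50 + 100 + 23 + 39 = 787.
Total exposure: 6 + 3 + 5 + 7 + 7 + 6 + 3 + 1 + 3 = 41 hours.
Posterior: α' = 4 + 787 = 791, β' = 6 + 41 = 47.
Posterior mean = α'/β' = 791/47.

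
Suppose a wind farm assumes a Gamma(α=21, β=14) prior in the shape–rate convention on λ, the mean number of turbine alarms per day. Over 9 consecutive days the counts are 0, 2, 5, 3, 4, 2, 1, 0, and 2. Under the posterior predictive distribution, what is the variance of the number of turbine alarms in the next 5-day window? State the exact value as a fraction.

Total count: 0 + 2 + 5 + 3 + 4 + 2 + 1 + 0 + 2 = 19.
Total exposure: 9 days.
By Gamma–Poisson conjugacy, the posterior is Gamma(α + Σx, β + Σt) = Gamma(21 + 19, 14 + 9) = Gamma(40, 23).
The posterior predictive for a window of length T is Negative Binomial with variance T·α'·(β'+T)/β'² = 5·40·28/529 = 5600/529.

5600/529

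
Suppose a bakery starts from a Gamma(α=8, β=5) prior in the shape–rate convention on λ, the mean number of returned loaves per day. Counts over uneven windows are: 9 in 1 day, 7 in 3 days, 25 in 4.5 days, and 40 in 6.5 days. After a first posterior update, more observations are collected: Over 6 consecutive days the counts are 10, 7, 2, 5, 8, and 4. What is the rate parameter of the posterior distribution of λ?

26

Total count: 9 + 7 + 25 + 40 = 81.
Total exposure: 1 + 3 + 4.5 + 6.5 = 15 days.
After the first batch: Gamma(8 + 81, 5 + 15) = Gamma(89, 20).
Total count: 10 + 7 + 2 + 5 + 8 + 4 = 36.
Total exposure: 6 days.
After the second batch: Gamma(89 + 36, 20 + 6) = Gamma(125, 26).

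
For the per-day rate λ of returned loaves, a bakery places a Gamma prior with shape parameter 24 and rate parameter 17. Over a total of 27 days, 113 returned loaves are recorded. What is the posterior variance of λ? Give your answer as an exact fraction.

137/1936

Total count 113 over total exposure 27 days.
By Gamma–Poisson conjugacy, the posterior is Gamma(α + Σx, β + Σt) = Gamma(24 + 113, 17 + 27) = Gamma(137, 44).
Posterior variance = α'/β'² = 137/1936.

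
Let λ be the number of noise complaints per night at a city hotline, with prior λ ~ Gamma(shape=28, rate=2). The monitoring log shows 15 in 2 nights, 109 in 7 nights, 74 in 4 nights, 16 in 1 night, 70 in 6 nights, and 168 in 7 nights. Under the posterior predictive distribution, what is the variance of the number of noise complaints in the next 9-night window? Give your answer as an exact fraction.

Total count: 15 + 109 + 74 + 16 + 70 + 168 = 452.
Total exposure: 2 + 7 + 4 + 1 + 6 + 7 = 27 nights.
Posterior: α' = 28 + 452 = 480, β' = 2 + 27 = 29.
The posterior predictive for a window of length T is Negative Binomial with variance T·α'·(β'+T)/β'² = 9·480·38/841 = 164160/841.

164160/841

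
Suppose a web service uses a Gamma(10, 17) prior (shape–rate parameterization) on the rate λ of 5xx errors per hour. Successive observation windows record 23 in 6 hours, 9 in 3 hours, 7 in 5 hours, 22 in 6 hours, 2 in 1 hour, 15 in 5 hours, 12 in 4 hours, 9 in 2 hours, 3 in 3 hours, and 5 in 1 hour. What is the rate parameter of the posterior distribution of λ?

53

Total count: 23 + 9 + 7 + 22 + 2 + 15 + 12 + 9 + 3 + 5 = 107.
Total exposure: 6 + 3 + 5 + 6 + 1 + 5 + 4 + 2 + 3 + 1 = 36 hours.
Conjugate update: add total count to the shape and total exposure to the rate, giving Gamma(117, 53).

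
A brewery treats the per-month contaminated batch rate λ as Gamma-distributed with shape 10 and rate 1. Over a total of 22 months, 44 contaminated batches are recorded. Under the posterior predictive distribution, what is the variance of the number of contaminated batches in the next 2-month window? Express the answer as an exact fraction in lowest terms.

Total count 44 over total exposure 22 months.
The Gamma prior is conjugate for the Poisson rate, so λ | data ~ Gamma(10+44, 1+22) = Gamma(54, 23).
The posterior predictive for a window of length T is Negative Binomial with variance T·α'·(β'+T)/β'² = 2·54·25/529 = 2700/529.

2700/529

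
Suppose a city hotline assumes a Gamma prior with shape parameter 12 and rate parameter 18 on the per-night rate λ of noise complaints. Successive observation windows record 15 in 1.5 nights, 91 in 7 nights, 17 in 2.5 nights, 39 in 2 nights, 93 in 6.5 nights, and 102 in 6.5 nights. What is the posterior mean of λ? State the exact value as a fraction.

Total count: 15 + 91 + 17 + 39 + 93 + 102 = 357.
Total exposure: 1.5 + 7 + 2.5 + 2 + 6.5 + 6.5 = 26 nights.
By Gamma–Poisson conjugacy, the posterior is Gamma(α + Σx, β + Σt) = Gamma(12 + 357, 18 + 26) = Gamma(369, 44).
Posterior mean = α'/β' = 369/44.

369/44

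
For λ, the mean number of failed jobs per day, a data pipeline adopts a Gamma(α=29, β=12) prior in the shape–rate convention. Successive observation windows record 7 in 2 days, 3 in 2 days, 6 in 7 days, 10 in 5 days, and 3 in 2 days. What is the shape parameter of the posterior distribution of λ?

Total count: 7 + 3 + 6 + 10 + 3 = 29.
Total exposure: 2 + 2 + 7 + 5 + 2 = 18 days.
By Gamma–Poisson conjugacy, the posterior is Gamma(α + Σx, β + Σt) = Gamma(29 + 29, 12 + 18) = Gamma(58, 30).

58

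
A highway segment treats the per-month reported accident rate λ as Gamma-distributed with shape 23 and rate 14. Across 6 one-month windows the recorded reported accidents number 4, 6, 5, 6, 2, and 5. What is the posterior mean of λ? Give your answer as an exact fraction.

51/20

Total count: 4 + 6 + 5 + 6 + 2 + 5 = 28.
Total exposure: 6 months.
Posterior: α' = 23 + 28 = 51, β' = 14 + 6 = 20.
Posterior mean = α'/β' = 51/20.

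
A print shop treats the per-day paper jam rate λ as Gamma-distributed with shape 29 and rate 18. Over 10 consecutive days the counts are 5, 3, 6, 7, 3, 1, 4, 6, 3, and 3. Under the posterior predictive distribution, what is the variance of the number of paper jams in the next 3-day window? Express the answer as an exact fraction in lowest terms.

Total count: 5 + 3 + 6 + 7 + 3 + 1 + 4 + 6 + 3 + 3 = 41.
Total exposure: 10 days.
Gamma(α, β) with Poisson data over total exposure Σt gives posterior Gamma(α+Σx, β+Σt) = Gamma(70, 28).
The posterior predictive for a window of length T is Negative Binomial with variance T·α'·(β'+T)/β'² = 3·70·31/784 = 465/56.

465/56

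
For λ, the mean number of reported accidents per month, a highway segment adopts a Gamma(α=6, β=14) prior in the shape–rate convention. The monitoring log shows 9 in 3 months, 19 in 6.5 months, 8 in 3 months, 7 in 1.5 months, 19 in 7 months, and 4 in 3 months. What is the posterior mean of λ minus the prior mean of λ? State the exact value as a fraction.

Total count: 9 + 19 + 8 + 7 + 19 + 4 = 66.
Total exposure: 3 + 6.5 + 3 + 1.5 + 7 + 3 = 24 months.
Posterior: α' = 6 + 66 = 72, β' = 14 + 24 = 38.
Posterior mean = 72/38 = 36/19; prior mean = 6/14 = 3/7. Difference = 36/19 − 3/7 = 195/133.

195/133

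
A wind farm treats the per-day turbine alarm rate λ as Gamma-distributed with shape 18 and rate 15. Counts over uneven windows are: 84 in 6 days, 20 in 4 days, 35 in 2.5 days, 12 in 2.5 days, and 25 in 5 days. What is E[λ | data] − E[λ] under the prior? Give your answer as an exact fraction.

152/35

Total count: 84 + 20 + 35 + 12 + 25 = 176.
Total exposure: 6 + 4 + 2.5 + 2.5 + 5 = 20 days.
The Gamma prior is conjugate for the Poisson rate, so λ | data ~ Gamma(18+176, 15+20) = Gamma(194, 35).
Posterior mean = 194/35 = 194/35; prior mean = 18/15 = 6/5. Difference = 194/35 − 6/5 = 152/35.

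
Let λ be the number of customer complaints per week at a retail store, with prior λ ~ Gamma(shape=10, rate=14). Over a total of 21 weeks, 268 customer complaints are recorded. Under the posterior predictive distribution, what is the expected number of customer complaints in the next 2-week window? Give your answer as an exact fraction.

Total count 268 over total exposure 21 weeks.
By Gamma–Poisson conjugacy, the posterior is Gamma(α + Σx, β + Σt) = Gamma(10 + 268, 14 + 21) = Gamma(278, 35).
Predictive mean over a 2-week window = T·E[λ|data] = 2·278/35 = 556/35.

556/35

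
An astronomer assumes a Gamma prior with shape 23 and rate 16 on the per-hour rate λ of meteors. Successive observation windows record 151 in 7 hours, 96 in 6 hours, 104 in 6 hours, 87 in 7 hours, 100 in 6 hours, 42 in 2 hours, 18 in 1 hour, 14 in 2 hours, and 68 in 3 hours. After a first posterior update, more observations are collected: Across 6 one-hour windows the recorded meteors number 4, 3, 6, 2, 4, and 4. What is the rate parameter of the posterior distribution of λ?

Total count: 151 + 96 + 104 + 87 + 100 + 42 + 18 + 14 + 68 = 680.
Total exposure: 7 + 6 + 6 + 7 + 6 + 2 + 1 + 2 + 3 = 40 hours.
After the first batch: Gamma(23 + 680, 16 + 40) = Gamma(703, 56).
Total count: 4 + 3 + 6 + 2 + 4 + 4 = 23.
Total exposure: 6 hours.
After the second batch: Gamma(703 + 23, 56 + 6) = Gamma(726, 62).

62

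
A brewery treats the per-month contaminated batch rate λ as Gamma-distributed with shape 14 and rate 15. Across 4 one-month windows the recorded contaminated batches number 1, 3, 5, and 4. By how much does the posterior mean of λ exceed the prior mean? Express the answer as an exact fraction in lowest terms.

Total count: 1 + 3 + 5 + 4 = 13.
Total exposure: 4 months.
The Gamma prior is conjugate for the Poisson rate, so λ | data ~ Gamma(14+13, 15+4) = Gamma(27, 19).
Posterior mean = 27/19 = 27/19; prior mean = 14/15 = 14/15. Difference = 27/19 − 14/15 = 139/285.

139/285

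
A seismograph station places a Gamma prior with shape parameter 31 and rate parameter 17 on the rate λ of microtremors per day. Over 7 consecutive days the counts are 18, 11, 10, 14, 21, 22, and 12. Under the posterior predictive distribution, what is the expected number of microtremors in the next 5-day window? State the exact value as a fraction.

Total count: 18 + 11 + 10 + 14 + 21 + 22 + 12 = 108.
Total exposure: 7 days.
Conjugate update: add total count to the shape and total exposure to the rate, giving Gamma(139, 24).
Predictive mean over a 5-day window = T·E[λ|data] = 5·139/24 = 695/24.

695/24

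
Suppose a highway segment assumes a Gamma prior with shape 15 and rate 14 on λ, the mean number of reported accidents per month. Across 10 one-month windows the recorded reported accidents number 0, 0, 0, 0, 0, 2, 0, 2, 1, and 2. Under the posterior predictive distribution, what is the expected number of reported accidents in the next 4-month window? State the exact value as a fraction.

11/3

Total count: 0 + 0 + 0 + 0 + 0 + 2 + 0 + 2 + 1 + 2 = 7.
Total exposure: 10 months.
By Gamma–Poisson conjugacy, the posterior is Gamma(α + Σx, β + Σt) = Gamma(15 + 7, 14 + 10) = Gamma(22, 24).
Predictive mean over a 4-month window = T·E[λ|data] = 4·22/24 = 11/3.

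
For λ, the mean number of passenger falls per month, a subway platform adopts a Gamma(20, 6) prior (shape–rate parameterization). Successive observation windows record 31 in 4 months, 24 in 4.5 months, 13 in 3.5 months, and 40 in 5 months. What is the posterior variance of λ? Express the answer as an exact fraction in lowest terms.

Total count: 31 + 24 + 13 + 40 = 108.
Total exposure: 4 + 4.5 + 3.5 + 5 = 17 months.
Gamma(α, β) with Poisson data over total exposure Σt gives posterior Gamma(α+Σx, β+Σt) = Gamma(128, 23).
Posterior variance = α'/β'² = 128/529.

128/529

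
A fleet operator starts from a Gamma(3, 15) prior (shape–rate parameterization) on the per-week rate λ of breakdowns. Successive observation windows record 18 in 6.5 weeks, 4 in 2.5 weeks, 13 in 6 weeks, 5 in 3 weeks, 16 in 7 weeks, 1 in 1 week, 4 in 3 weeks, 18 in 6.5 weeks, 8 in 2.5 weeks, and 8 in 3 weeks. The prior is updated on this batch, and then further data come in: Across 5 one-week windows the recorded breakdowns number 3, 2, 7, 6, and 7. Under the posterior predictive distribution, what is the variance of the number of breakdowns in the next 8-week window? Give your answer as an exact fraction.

67896/3721

Total count: 18 + 4 + 13 + 5 + 16 + 1 + 4 + 18 + 8 + 8 = 95.
Total exposure: 6.5 + 2.5 + 6 + 3 + 7 + 1 + 3 + 6.5 + 2.5 + 3 = 41 weeks.
After the first batch: Gamma(3 + 95, 15 + 41) = Gamma(98, 56).
Total count: 3 + 2 + 7 + 6 + 7 = 25.
Total exposure: 5 weeks.
After the second batch: Gamma(98 + 25, 56 + 5) = Gamma(123, 61).
The posterior predictive for a window of length T is Negative Binomial with variance T·α'·(β'+T)/β'² = 8·123·69/3721 = 67896/3721.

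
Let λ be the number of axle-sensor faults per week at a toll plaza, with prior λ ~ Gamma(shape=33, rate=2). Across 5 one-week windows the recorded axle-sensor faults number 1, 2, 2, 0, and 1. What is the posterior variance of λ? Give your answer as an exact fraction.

39/49

Total count: 1 + 2 + 2 + 0 + 1 = 6.
Total exposure: 5 weeks.
Gamma(α, β) with Poisson data over total exposure Σt gives posterior Gamma(α+Σx, β+Σt) = Gamma(39, 7).
Posterior variance = α'/β'² = 39/49.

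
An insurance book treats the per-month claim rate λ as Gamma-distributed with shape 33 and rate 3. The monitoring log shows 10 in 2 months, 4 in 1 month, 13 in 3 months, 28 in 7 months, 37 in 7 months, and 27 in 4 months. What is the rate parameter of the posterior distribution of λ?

27

Total count: 10 + 4 + 13 + 28 + 37 + 27 = 119.
Total exposure: 2 + 1 + 3 + 7 + 7 + 4 = 24 months.
Posterior: α' = 33 + 119 = 152, β' = 3 + 24 = 27.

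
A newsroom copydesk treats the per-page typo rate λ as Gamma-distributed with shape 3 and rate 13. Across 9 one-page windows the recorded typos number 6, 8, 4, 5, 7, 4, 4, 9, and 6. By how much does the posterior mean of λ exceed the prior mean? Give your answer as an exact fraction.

331/143

Total count: 6 + 8 + 4 + 5 + 7 + 4 + 4 + 9 + 6 = 53.
Total exposure: 9 pages.
Conjugate update: add total count to the shape and total exposure to the rate, giving Gamma(56, 22).
Posterior mean = 56/22 = 28/11; prior mean = 3/13 = 3/13. Difference = 28/11 − 3/13 = 331/143.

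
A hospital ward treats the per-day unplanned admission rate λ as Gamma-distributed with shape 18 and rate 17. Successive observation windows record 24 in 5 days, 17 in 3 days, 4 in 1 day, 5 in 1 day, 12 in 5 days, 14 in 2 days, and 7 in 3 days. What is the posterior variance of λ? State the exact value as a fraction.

101/1369

Total count: 24 + 17 + 4 + 5 + 12 + 14 + 7 = 83.
Total exposure: 5 + 3 + 1 + 1 + 5 + 2 + 3 = 20 days.
The Gamma prior is conjugate for the Poisson rate, so λ | data ~ Gamma(18+83, 17+20) = Gamma(101, 37).
Posterior variance = α'/β'² = 101/1369.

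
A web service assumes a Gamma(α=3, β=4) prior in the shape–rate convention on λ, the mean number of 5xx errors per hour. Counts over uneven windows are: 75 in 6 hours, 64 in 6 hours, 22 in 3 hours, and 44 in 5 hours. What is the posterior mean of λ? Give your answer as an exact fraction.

Total count: 75 + 64 + 22 + 44 = 205.
Total exposure: 6 + 6 + 3 + 5 = 20 hours.
Gamma(α, β) with Poisson data over total exposure Σt gives posterior Gamma(α+Σx, β+Σt) = Gamma(208, 24).
Posterior mean = α'/β' = 208/24 = 26/3.

26/3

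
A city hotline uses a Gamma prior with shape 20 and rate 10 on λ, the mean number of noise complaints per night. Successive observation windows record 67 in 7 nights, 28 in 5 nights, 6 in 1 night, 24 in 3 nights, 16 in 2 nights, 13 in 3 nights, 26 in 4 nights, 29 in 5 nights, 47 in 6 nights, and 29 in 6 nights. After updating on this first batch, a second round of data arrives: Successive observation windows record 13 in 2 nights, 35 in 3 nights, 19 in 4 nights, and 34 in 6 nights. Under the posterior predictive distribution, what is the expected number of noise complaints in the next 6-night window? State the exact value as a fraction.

2436/67

Total count: 67 + 28 + 6 + 24 + 16 + 13 + 26 + 29 + 47 + 29 = 285.
Total exposure: 7 + 5 + 1 + 3 + 2 + 3 + 4 + 5 + 6 + 6 = 42 nights.
After the first batch: Gamma(20 + 285, 10 + 42) = Gamma(305, 52).
Total count: 13 + 35 + 19 + 34 = 101.
Total exposure: 2 + 3 + 4 + 6 = 15 nights.
After the second batch: Gamma(305 + 101, 52 + 15) = Gamma(406, 67).
Predictive mean over a 6-night window = T·E[λ|data] = 6·406/67 = 2436/67.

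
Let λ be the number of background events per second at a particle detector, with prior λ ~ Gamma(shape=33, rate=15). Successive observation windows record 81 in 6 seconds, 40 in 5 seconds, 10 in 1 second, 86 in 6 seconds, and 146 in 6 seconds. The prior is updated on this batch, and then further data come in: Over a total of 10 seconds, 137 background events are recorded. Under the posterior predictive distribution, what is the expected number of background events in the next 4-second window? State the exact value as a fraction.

2132/49

Total count: 81 + 40 + 10 + 86 + 146 = 363.
Total exposure: 6 + 5 + 1 + 6 + 6 = 24 seconds.
After the first batch: Gamma(33 + 363, 15 + 24) = Gamma(396, 39).
Total count 137 over total exposure 10 seconds.
After the second batch: Gamma(396 + 137, 39 + 10) = Gamma(533, 49).
Predictive mean over a 4-second window = T·E[λ|data] = 4·533/49 = 2132/49.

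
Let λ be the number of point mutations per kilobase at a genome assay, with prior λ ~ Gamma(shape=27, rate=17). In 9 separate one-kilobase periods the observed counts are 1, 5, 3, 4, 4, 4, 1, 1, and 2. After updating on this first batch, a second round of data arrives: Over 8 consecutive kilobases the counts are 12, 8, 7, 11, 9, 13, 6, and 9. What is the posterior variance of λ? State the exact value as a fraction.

Total count: 1 + 5 + 3 + 4 + 4 + 4 + 1 + 1 + 2 = 25.
Total exposure: 9 kilobases.
After the first batch: Gamma(27 + 25, 17 + 9) = Gamma(52, 26).
Total count: 12 + 8 + 7 + 11 + 9 + 13 + 6 + 9 = 75.
Total exposure: 8 kilobases.
After the second batch: Gamma(52 + 75, 26 + 8) = Gamma(127, 34).
Posterior variance = α'/β'² = 127/1156.

127/1156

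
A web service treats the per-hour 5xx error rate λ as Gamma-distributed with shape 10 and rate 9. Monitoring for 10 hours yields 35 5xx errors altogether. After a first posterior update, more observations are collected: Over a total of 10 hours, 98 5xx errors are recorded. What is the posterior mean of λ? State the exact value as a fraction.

Total count 35 over total exposure 10 hours.
After the first batch: Gamma(10 + 35, 9 + 10) = Gamma(45, 19).
Total count 98 over total exposure 10 hours.
After the second batch: Gamma(45 + 98, 19 + 10) = Gamma(143, 29).
Posterior mean = α'/β' = 143/29.

143/29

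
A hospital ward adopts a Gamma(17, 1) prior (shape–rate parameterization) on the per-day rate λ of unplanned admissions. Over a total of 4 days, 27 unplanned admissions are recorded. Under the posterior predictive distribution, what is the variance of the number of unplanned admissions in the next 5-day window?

88

Total count 27 over total exposure 4 days.
The Gamma prior is conjugate for the Poisson rate, so λ | data ~ Gamma(17+27, 1+4) = Gamma(44, 5).
The posterior predictive for a window of length T is Negative Binomial with variance T·α'·(β'+T)/β'² = 5·44·10/25 = 88.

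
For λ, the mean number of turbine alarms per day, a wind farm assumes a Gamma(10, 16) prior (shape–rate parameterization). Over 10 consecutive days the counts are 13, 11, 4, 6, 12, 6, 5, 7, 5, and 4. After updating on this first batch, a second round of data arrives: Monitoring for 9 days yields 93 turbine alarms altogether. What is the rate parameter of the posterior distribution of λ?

35

Total count: 13 + 11 + 4 + 6 + 12 + 6 + 5 + 7 + 5 + 4 = 73.
Total exposure: 10 days.
After the first batch: Gamma(10 + 73, 16 + 10) = Gamma(83, 26).
Total count 93 over total exposure 9 days.
After the second batch: Gamma(83 + 93, 26 + 9) = Gamma(176, 35).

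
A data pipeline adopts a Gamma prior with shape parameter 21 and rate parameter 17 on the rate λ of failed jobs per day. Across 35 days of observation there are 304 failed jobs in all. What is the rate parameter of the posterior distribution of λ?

Total count 304 over total exposure 35 days.
Conjugate update: add total count to the shape and total exposure to the rate, giving Gamma(325, 52).

52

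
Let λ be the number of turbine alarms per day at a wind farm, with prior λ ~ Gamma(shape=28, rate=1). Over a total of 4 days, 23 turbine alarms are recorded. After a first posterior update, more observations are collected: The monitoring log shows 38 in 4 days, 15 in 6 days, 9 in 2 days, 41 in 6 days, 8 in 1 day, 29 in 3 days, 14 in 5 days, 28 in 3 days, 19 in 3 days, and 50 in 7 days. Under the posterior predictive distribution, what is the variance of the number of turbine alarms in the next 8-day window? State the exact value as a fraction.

Total count 23 over total exposure 4 days.
After the first batch: Gamma(28 + 23, 1 + 4) = Gamma(51, 5).
Total count: 38 + 15 + 9 + 41 + 8 + 29 + 14 + 28 + 19 + 50 = 251.
Total exposure: 4 + 6 + 2 + 6 + 1 + 3 + 5 + 3 + 3 + 7 = 40 days.
After the second batch: Gamma(51 + 251, 5 + 40) = Gamma(302, 45).
The posterior predictive for a window of length T is Negative Binomial with variance T·α'·(β'+T)/β'² = 8·302·53/2025 = 128048/2025.

128048/2025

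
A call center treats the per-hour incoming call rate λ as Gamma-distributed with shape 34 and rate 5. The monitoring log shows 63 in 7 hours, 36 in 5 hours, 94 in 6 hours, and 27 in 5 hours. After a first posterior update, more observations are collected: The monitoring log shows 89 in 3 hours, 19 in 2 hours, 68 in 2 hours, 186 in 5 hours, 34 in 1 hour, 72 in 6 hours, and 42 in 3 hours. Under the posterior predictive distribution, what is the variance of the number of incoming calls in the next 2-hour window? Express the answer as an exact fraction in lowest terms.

Total count: 63 + 36 + 94 + 27 = 220.
Total exposure: 7 + 5 + 6 + 5 = 23 hours.
After the first batch: Gamma(34 + 220, 5 + 23) = Gamma(254, 28).
Total count: 89 + 19 + 68 + 186 + 34 + 72 + 42 = 510.
Total exposure: 3 + 2 + 2 + 5 + 1 + 6 + 3 = 22 hours.
After the second batch: Gamma(254 + 510, 28 + 22) = Gamma(764, 50).
The posterior predictive for a window of length T is Negative Binomial with variance T·α'·(β'+T)/β'² = 2·764·52/2500 = 19864/625.

19864/625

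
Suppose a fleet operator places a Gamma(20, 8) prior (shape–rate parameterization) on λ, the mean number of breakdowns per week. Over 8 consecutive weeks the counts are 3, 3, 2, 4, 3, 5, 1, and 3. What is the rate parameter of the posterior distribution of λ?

Total count: 3 + 3 + 2 + 4 + 3 + 5 + 1 + 3 = 24.
Total exposure: 8 weeks.
Conjugate update: add total count to the shape and total exposure to the rate, giving Gamma(44, 16).

16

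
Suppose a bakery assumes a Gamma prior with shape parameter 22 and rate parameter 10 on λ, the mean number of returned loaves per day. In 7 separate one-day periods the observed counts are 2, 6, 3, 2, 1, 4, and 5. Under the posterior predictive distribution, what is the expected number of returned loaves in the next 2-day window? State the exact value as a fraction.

90/17

Total count: 2 + 6 + 3 + 2 + 1 + 4 + 5 = 23.
Total exposure: 7 days.
Conjugate update: add total count to the shape and total exposure to the rate, giving Gamma(45, 17).
Predictive mean over a 2-day window = T·E[λ|data] = 2·45/17 = 90/17.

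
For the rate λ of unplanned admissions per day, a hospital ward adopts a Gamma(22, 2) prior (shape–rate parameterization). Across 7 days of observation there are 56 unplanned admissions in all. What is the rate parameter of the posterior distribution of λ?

Total count 56 over total exposure 7 days.
Conjugate update: add total count to the shape and total exposure to the rate, giving Gamma(78, 9).

9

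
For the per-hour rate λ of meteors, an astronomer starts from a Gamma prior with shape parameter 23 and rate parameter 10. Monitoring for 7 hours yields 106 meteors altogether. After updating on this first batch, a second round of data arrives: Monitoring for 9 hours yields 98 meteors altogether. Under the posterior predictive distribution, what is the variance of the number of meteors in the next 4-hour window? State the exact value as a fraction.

Total count 106 over total exposure 7 hours.
After the first batch: Gamma(23 + 106, 10 + 7) = Gamma(129, 17).
Total count 98 over total exposure 9 hours.
After the second batch: Gamma(129 + 98, 17 + 9) = Gamma(227, 26).
The posterior predictive for a window of length T is Negative Binomial with variance T·α'·(β'+T)/β'² = 4·227·30/676 = 6810/169.

6810/169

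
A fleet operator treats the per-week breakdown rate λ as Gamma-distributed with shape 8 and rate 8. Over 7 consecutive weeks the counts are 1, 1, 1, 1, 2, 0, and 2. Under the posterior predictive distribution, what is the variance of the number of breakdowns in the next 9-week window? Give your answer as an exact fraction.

Total count: 1 + 1 + 1 + 1 + 2 + 0 + 2 = 8.
Total exposure: 7 weeks.
Conjugate update: add total count to the shape and total exposure to the rate, giving Gamma(16, 15).
The posterior predictive for a window of length T is Negative Binomial with variance T·α'·(β'+T)/β'² = 9·16·24/225 = 384/25.

384/25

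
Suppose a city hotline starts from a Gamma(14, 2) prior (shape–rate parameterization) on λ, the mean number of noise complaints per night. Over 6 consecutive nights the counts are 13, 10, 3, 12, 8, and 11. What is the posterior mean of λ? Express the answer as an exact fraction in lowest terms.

71/8

Total count: 13 + 10 + 3 + 12 + 8 + 11 = 57.
Total exposure: 6 nights.
The Gamma prior is conjugate for the Poisson rate, so λ | data ~ Gamma(14+57, 2+6) = Gamma(71, 8).
Posterior mean = α'/β' = 71/8.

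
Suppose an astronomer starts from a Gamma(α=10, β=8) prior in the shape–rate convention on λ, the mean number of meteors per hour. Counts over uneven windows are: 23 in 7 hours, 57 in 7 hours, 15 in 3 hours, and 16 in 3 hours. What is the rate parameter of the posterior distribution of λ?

Total count: 23 + 57 + 15 + 16 = 111.
Total exposure: 7 + 7 + 3 + 3 = 20 hours.
By Gamma–Poisson conjugacy, the posterior is Gamma(α + Σx, β + Σt) = Gamma(10 + 111, 8 + 20) = Gamma(121, 28).

28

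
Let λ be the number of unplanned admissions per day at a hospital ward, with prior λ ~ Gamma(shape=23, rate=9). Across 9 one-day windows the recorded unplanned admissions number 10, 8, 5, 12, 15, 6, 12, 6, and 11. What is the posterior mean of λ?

6

Total count: 10 + 8 + 5 + 12 + 15 + 6 + 12 + 6 + 11 = 85.
Total exposure: 9 days.
Gamma(α, β) with Poisson data over total exposure Σt gives posterior Gamma(α+Σx, β+Σt) = Gamma(108, 18).
Posterior mean = α'/β' = 108/18 = 6.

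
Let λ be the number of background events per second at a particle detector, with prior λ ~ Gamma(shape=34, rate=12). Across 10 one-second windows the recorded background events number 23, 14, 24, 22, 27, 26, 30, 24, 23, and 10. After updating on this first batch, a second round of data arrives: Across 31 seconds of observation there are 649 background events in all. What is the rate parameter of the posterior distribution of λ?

Total count: 23 + 14 + 24 + 22 + 27 + 26 + 30 + 24 + 23 + 10 = 223.
Total exposure: 10 seconds.
After the first batch: Gamma(34 + 223, 12 + 10) = Gamma(257, 22).
Total count 649 over total exposure 31 seconds.
After the second batch: Gamma(257 + 649, 22 + 31) = Gamma(906, 53).

53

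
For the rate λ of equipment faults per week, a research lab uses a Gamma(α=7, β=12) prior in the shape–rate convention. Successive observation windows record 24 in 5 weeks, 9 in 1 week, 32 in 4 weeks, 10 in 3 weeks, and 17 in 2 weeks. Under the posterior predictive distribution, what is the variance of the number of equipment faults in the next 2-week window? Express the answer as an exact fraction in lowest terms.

Total count: 24 + 9 + 32 + 10 + 17 = 92.
Total exposure: 5 + 1 + 4 + 3 + 2 = 15 weeks.
Gamma(α, β) with Poisson data over total exposure Σt gives posterior Gamma(α+Σx, β+Σt) = Gamma(99, 27).
The posterior predictive for a window of length T is Negative Binomial with variance T·α'·(β'+T)/β'² = 2·99·29/729 = 638/81.

638/81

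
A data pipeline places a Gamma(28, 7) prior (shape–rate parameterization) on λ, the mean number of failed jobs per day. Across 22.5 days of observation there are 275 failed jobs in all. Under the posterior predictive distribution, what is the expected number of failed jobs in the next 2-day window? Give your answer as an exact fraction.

Total count 275 over total exposure 22.5 days.
Gamma(α, β) with Poisson data over total exposure Σt gives posterior Gamma(α+Σx, β+Σt) = Gamma(303, 59/2).
Predictive mean over a 2-day window = T·E[λ|data] = 2·303/(59/2) = 1212/59.

1212/59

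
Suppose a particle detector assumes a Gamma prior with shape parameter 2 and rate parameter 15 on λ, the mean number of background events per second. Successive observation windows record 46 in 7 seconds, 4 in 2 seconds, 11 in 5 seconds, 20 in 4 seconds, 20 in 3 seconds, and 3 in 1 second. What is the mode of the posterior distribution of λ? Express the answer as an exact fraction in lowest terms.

105/37

Total count: 46 + 4 + 11 + 20 + 20 + 3 = 104.
Total exposure: 7 + 2 + 5 + 4 + 3 + 1 = 22 seconds.
The Gamma prior is conjugate for the Poisson rate, so λ | data ~ Gamma(2+104, 15+22) = Gamma(106, 37).
Posterior mode = (α'−1)/β' = 105/37.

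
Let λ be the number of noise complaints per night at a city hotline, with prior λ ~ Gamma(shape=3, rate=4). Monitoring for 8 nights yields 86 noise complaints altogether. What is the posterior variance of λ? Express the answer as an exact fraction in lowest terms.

89/144

Total count 86 over total exposure 8 nights.
Gamma(α, β) with Poisson data over total exposure Σt gives posterior Gamma(α+Σx, β+Σt) = Gamma(89, 12).
Posterior variance = α'/β'² = 89/144.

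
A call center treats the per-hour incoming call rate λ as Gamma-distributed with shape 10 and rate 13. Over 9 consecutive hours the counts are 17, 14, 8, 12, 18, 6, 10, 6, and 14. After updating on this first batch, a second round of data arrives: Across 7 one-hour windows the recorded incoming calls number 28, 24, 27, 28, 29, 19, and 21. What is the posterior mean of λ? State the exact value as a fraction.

Total count: 17 + 14 + 8 + 12 + 18 + 6 + 10 + 6 + 14 = 105.
Total exposure: 9 hours.
After the first batch: Gamma(10 + 105, 13 + 9) = Gamma(115, 22).
Total count: 28 + 24 + 27 + 28 + 29 + 19 + 21 = 176.
Total exposure: 7 hours.
After the second batch: Gamma(115 + 176, 22 + 7) = Gamma(291, 29).
Posterior mean = α'/β' = 291/29.

291/29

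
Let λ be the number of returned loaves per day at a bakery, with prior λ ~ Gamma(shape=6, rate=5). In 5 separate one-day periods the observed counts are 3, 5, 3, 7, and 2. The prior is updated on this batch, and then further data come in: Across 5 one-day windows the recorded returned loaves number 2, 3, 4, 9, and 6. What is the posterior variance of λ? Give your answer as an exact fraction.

Total count: 3 + 5 + 3 + 7 + 2 = 20.
Total exposure: 5 days.
After the first batch: Gamma(6 + 20, 5 + 5) = Gamma(26, 10).
Total count: 2 + 3 + 4 + 9 + 6 = 24.
Total exposure: 5 days.
After the second batch: Gamma(26 + 24, 10 + 5) = Gamma(50, 15).
Posterior variance = α'/β'² = 50/225 = 2/9.

2/9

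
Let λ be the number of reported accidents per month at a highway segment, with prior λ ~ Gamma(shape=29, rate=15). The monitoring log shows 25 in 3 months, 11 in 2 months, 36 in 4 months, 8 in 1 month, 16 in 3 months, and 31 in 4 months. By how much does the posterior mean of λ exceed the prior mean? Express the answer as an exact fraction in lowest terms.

Total count: 25 + 11 + 36 + 8 + 16 + 31 = 127.
Total exposure: 3 + 2 + 4 + 1 + 3 + 4 = 17 months.
The Gamma prior is conjugate for the Poisson rate, so λ | data ~ Gamma(29+127, 15+17) = Gamma(156, 32).
Posterior mean = 156/32 = 39/8; prior mean = 29/15 = 29/15. Difference = 39/8 − 29/15 = 353/120.

353/120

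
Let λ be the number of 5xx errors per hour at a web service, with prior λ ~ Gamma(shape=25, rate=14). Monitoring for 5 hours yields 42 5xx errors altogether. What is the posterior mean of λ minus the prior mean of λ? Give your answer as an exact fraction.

463/266

Total count 42 over total exposure 5 hours.
Gamma(α, β) with Poisson data over total exposure Σt gives posterior Gamma(α+Σx, β+Σt) = Gamma(67, 19).
Posterior mean = 67/19 = 67/19; prior mean = 25/14 = 25/14. Difference = 67/19 − 25/14 = 463/266.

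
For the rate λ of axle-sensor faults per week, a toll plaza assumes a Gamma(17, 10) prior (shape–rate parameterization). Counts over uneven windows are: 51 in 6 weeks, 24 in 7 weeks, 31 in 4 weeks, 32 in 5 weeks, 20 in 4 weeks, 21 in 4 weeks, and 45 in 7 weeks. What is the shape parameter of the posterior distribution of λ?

241

Total count: 51 + 24 + 31 + 32 + 20 + 21 + 45 = 224.
Total exposure: 6 + 7 + 4 + 5 + 4 + 4 + 7 = 37 weeks.
Posterior: α' = 17 + 224 = 241, β' = 10 + 37 = 47.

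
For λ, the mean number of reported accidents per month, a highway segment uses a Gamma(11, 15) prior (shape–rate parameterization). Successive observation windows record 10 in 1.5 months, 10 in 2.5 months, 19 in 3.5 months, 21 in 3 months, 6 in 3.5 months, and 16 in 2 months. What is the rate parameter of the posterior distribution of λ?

31

Total count: 10 + 10 + 19 + 21 + 6 + 16 = 82.
Total exposure: 1.5 + 2.5 + 3.5 + 3 + 3.5 + 2 = 16 months.
Conjugate update: add total count to the shape and total exposure to the rate, giving Gamma(93, 31).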